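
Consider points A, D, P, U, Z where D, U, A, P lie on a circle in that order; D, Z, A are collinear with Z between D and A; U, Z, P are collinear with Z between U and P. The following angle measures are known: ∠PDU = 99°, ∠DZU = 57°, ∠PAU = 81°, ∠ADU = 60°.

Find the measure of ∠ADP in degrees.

1. ∠AZP = 57°  [vertical angles at Z]
2. ∠DUP = 63°  [△DZU]
3. ∠DZP = 123°  [linear pair at Z on DA]
4. ∠DPU = 18°  [△DUP]
5. ∠ADP = 39°  [△DZP]

∠ADP = 39°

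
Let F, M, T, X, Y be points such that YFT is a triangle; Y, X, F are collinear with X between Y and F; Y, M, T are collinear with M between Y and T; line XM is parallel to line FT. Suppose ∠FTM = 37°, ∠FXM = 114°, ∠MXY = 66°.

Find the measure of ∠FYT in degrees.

∠FYT = 77°

1. ∠FTY = 37°  [M on ray TY]
2. ∠TFY = 66°  [XM∥FT, corresponding at X]
3. ∠FYT = 77°  [△YFT]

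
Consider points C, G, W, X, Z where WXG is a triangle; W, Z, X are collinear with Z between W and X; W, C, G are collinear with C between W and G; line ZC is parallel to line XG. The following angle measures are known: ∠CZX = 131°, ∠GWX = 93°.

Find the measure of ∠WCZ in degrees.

1. ∠CZW = 49°  [linear pair at Z on WX]
2. ∠CWZ = 93°  [Z on WX, C on WG]
3. ∠WCZ = 38°  [△WZC]

∠WCZ = 38°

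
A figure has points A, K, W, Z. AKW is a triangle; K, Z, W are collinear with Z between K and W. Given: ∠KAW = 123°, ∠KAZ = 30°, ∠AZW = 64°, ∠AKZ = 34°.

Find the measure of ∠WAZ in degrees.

∠WAZ = 93°

1. ∠AKW = 34°  [Z on ray KW]
2. ∠AWK = 23°  [△AKW]
3. ∠AWZ = 23°  [Z on ray WK]
4. ∠WAZ = 93°  [△AZW]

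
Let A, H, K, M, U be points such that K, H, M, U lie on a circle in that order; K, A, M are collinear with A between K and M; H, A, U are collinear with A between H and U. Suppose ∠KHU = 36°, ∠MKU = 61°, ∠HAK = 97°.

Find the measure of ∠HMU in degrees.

∠HMU = 72°

1. ∠KMU = 36°  [same arc KU]
2. ∠MHU = 61°  [same arc MU]
3. ∠MAU = 97°  [vertical angles at A]
4. ∠HUM = 47°  [△MAU]
5. ∠HMU = 72°  [△HMU]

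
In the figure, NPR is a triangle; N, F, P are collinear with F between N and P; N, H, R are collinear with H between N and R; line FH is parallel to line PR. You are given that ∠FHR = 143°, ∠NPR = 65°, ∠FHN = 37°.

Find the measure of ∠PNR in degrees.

1. ∠HFN = 65°  [FH∥PR, corresponding at F]
2. ∠FNH = 78°  [△NFH]
3. ∠PNR = 78°  [F on NP, H on NR]

∠PNR = 78°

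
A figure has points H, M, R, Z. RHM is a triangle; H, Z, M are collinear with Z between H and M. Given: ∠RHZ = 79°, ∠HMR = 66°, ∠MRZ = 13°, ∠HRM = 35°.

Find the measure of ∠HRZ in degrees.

∠HRZ = 22°

1. ∠RMZ = 66°  [Z on ray MH]
2. ∠MZR = 101°  [△RZM]
3. ∠HZR = 79°  [linear pair at Z on HM]
4. ∠HRZ = 22°  [△RHZ]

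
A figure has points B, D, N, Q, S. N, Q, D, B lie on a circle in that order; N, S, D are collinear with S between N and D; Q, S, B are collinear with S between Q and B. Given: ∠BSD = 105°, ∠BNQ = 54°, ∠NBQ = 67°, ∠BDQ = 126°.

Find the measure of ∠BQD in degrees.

∠BQD = 38°

1. ∠NSQ = 105°  [vertical angles at S]
2. ∠NDQ = 67°  [same arc NQ]
3. ∠DSQ = 75°  [linear pair at S on ND]
4. ∠BQD = 38°  [△QSD]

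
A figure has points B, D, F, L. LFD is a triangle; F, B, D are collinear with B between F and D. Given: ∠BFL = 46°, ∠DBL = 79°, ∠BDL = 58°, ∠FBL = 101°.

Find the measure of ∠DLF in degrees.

1. ∠DFL = 46°  [B on ray FD]
2. ∠FDL = 58°  [B on ray DF]
3. ∠DLF = 76°  [△LFD]

∠DLF = 76°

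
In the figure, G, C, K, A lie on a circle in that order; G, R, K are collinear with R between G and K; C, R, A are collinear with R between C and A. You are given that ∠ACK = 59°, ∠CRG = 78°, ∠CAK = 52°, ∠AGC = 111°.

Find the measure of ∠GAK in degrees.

∠GAK = 71°

1. ∠AGK = 59°  [same arc KA]
2. ∠ARK = 78°  [vertical angles at R]
3. ∠AKG = 50°  [△KRA]
4. ∠GAK = 71°  [△GKA]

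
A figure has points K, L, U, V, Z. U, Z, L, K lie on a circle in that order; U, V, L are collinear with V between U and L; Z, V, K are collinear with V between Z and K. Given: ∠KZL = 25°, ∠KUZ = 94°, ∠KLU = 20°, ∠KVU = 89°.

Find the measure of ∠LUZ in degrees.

1. ∠KLZ = 86°  [cyclic UZLK, opposite ∠U+∠L]
2. ∠LKZ = 69°  [△ZLK]
3. ∠LUZ = 69°  [same arc ZL]

∠LUZ = 69°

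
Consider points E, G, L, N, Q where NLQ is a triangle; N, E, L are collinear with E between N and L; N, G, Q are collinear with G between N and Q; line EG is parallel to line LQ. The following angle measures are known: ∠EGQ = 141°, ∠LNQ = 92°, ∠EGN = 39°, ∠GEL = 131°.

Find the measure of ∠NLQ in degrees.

1. ∠ENG = 92°  [E on NL, G on NQ]
2. ∠GEN = 49°  [△NEG]
3. ∠NLQ = 49°  [EG∥LQ, corresponding at E]

∠NLQ = 49°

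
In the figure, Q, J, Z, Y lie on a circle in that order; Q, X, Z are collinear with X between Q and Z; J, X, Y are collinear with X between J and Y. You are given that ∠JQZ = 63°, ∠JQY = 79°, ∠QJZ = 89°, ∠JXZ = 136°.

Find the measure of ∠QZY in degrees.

∠QZY = 73°

1. ∠JYZ = 63°  [same arc JZ]
2. ∠QXY = 136°  [vertical angles at X]
3. ∠YXZ = 44°  [linear pair at X on QZ]
4. ∠QZY = 73°  [△ZXY]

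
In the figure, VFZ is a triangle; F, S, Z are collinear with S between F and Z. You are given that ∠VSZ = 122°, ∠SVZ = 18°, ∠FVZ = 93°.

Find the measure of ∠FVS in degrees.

1. ∠SZV = 40°  [△VSZ]
2. ∠FSV = 58°  [linear pair at S on FZ]
3. ∠FZV = 40°  [S on ray ZF]
4. ∠VFZ = 47°  [△VFZ]
5. ∠SFV = 47°  [S on ray FZ]
6. ∠FVS = 75°  [△VFS]

∠FVS = 75°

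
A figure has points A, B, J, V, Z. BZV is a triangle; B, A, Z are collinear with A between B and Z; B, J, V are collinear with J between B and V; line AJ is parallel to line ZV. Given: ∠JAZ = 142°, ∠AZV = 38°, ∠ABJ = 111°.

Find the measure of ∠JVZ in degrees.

∠JVZ = 31°

1. ∠BZV = 38°  [A on ray ZB]
2. ∠VBZ = 111°  [A on BZ, J on BV]
3. ∠BVZ = 31°  [△BZV]
4. ∠JVZ = 31°  [J on ray VB]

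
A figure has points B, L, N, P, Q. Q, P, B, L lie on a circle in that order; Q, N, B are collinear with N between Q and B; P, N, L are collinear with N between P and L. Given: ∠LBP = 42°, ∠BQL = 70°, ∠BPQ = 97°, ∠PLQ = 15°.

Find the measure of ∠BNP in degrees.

∠BNP = 95°

1. ∠BPL = 70°  [same arc BL]
2. ∠PBQ = 15°  [same arc QP]
3. ∠BNP = 95°  [△PNB]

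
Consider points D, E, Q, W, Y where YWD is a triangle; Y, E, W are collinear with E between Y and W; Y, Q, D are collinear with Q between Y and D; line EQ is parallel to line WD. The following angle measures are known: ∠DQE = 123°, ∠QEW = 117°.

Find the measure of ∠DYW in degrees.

1. ∠EQY = 57°  [linear pair at Q on YD]
2. ∠QEY = 63°  [linear pair at E on YW]
3. ∠EYQ = 60°  [△YEQ]
4. ∠DYW = 60°  [E on YW, Q on YD]

∠DYW = 60°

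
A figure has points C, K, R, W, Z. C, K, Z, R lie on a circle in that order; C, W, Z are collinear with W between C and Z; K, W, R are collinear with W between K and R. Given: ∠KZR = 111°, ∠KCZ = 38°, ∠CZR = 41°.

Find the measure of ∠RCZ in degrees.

1. ∠KCR = 69°  [cyclic CKZR, opposite ∠C+∠Z]
2. ∠KRZ = 38°  [same arc KZ]
3. ∠CKR = 41°  [same arc CR]
4. ∠RWZ = 101°  [△ZWR]
5. ∠CRK = 70°  [△CKR]
6. ∠CWR = 79°  [linear pair at W on CZ]
7. ∠RCZ = 31°  [△CWR]

∠RCZ = 31°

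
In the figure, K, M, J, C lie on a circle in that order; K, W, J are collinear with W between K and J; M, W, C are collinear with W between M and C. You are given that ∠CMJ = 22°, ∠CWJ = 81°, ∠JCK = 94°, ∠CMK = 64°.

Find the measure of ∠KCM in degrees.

∠KCM = 59°

1. ∠CKJ = 22°  [same arc JC]
2. ∠CWK = 99°  [linear pair at W on KJ]
3. ∠KCM = 59°  [△KWC]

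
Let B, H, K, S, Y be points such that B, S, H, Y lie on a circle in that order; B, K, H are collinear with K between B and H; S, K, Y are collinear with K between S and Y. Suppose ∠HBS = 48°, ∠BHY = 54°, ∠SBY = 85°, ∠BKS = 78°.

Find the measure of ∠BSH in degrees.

∠BSH = 91°

1. ∠BSY = 54°  [△BKS]
2. ∠BYS = 41°  [△BSY]
3. ∠BHS = 41°  [same arc BS]
4. ∠BSH = 91°  [△BSH]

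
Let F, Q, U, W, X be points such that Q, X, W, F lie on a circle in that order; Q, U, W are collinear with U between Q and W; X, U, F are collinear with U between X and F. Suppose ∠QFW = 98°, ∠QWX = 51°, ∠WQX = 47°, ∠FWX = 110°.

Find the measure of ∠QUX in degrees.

1. ∠QFX = 51°  [same arc QX]
2. ∠FQX = 70°  [cyclic QXWF, opposite ∠Q+∠W]
3. ∠FXQ = 59°  [△QXF]
4. ∠QUX = 74°  [△QUX]

∠QUX = 74°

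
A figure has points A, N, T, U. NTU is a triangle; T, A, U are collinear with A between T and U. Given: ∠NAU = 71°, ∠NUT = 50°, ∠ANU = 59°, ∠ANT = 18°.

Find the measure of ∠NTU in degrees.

∠NTU = 53°

1. ∠NAT = 109°  [linear pair at A on TU]
2. ∠ATN = 53°  [△NTA]
3. ∠NTU = 53°  [A on ray TU]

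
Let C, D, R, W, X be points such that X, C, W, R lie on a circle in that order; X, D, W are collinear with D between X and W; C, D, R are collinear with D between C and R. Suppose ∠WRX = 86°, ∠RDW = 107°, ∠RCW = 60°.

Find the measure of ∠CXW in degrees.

1. ∠WCX = 94°  [cyclic XCWR, opposite ∠C+∠R]
2. ∠CDX = 107°  [vertical angles at D]
3. ∠CDW = 73°  [linear pair at D on XW]
4. ∠CWX = 47°  [△CDW]
5. ∠CXW = 39°  [△XCW]

∠CXW = 39°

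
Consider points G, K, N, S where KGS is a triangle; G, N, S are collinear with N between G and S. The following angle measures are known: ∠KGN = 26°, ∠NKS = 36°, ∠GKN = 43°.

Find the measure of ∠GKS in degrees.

1. ∠GNK = 111°  [△KGN]
2. ∠KGS = 26°  [N on ray GS]
3. ∠KNS = 69°  [linear pair at N on GS]
4. ∠KSN = 75°  [△KNS]
5. ∠GSK = 75°  [N on ray SG]
6. ∠GKS = 79°  [△KGS]

∠GKS = 79°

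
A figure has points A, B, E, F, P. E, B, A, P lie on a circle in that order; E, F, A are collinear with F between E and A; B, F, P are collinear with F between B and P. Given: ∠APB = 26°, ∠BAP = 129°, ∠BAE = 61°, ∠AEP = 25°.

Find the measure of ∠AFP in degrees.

∠AFP = 86°

1. ∠BPE = 61°  [same arc EB]
2. ∠EFP = 94°  [△EFP]
3. ∠AFP = 86°  [linear pair at F on EA]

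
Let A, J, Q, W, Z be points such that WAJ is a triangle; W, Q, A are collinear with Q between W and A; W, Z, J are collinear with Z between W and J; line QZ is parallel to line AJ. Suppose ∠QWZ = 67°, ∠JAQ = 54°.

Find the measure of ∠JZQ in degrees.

∠JZQ = 121°

1. ∠AWJ = 67°  [Q on WA, Z on WJ]
2. ∠JAW = 54°  [Q on ray AW]
3. ∠AJW = 59°  [△WAJ]
4. ∠QZW = 59°  [QZ∥AJ, corresponding at Z]
5. ∠JZQ = 121°  [linear pair at Z on WJ]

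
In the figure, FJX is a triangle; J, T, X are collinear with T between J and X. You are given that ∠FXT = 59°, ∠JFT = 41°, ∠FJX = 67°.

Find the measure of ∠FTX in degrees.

1. ∠FJT = 67°  [T on ray JX]
2. ∠FTJ = 72°  [△FJT]
3. ∠FTX = 108°  [linear pair at T on JX]

∠FTX = 108°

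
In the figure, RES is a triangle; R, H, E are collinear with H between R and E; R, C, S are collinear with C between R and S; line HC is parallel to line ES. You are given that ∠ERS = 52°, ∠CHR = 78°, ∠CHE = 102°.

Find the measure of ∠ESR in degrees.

∠ESR = 50°

1. ∠CRH = 52°  [H on RE, C on RS]
2. ∠HCR = 50°  [△RHC]
3. ∠ESR = 50°  [HC∥ES, corresponding at C]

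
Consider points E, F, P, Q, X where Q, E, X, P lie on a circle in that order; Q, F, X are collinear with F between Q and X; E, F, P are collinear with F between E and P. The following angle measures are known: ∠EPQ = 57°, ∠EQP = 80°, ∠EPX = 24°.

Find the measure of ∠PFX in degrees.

∠PFX = 113°

1. ∠PEQ = 43°  [△QEP]
2. ∠PXQ = 43°  [same arc QP]
3. ∠PFX = 113°  [△XFP]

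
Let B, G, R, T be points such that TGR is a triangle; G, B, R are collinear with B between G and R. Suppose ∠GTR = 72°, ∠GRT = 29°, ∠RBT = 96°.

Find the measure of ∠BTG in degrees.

1. ∠RGT = 79°  [△TGR]
2. ∠GBT = 84°  [linear pair at B on GR]
3. ∠BGT = 79°  [B on ray GR]
4. ∠BTG = 17°  [△TGB]

∠BTG = 17°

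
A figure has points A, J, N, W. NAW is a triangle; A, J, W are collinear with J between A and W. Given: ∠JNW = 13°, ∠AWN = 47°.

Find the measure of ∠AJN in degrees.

∠AJN = 60°

1. ∠JWN = 47°  [J on ray WA]
2. ∠NJW = 120°  [△NJW]
3. ∠AJN = 60°  [linear pair at J on AW]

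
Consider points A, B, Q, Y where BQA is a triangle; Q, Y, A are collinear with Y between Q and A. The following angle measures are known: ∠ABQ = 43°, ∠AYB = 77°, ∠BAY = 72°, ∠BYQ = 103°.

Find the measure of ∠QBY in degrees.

1. ∠BAQ = 72°  [Y on ray AQ]
2. ∠AQB = 65°  [△BQA]
3. ∠BQY = 65°  [Y on ray QA]
4. ∠QBY = 12°  [△BQY]

∠QBY = 12°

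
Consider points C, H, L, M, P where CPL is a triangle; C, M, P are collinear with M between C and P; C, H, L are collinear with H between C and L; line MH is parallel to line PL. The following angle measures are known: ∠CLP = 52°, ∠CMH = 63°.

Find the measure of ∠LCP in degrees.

1. ∠CHM = 52°  [MH∥PL, corresponding at H]
2. ∠HCM = 65°  [△CMH]
3. ∠LCP = 65°  [M on CP, H on CL]

∠LCP = 65°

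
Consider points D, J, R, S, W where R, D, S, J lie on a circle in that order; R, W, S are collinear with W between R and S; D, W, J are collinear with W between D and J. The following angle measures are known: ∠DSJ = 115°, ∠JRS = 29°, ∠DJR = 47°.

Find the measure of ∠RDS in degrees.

1. ∠JDS = 29°  [same arc SJ]
2. ∠DSR = 47°  [same arc RD]
3. ∠DJS = 36°  [△DSJ]
4. ∠DRS = 36°  [same arc DS]
5. ∠RDS = 97°  [△RDS]

∠RDS = 97°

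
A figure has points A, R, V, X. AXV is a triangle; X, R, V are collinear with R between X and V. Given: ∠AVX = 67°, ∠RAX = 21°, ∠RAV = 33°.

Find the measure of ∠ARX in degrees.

1. ∠AVR = 67°  [R on ray VX]
2. ∠ARV = 80°  [△ARV]
3. ∠ARX = 100°  [linear pair at R on XV]

∠ARX = 100°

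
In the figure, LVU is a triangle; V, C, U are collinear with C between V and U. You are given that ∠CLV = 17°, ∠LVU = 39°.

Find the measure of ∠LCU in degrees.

1. ∠CVL = 39°  [C on ray VU]
2. ∠LCV = 124°  [△LVC]
3. ∠LCU = 56°  [linear pair at C on VU]

∠LCU = 56°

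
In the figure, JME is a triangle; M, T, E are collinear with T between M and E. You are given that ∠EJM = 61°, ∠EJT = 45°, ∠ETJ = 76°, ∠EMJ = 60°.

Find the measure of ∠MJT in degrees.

∠MJT = 16°

1. ∠JTM = 104°  [linear pair at T on ME]
2. ∠JMT = 60°  [T on ray ME]
3. ∠MJT = 16°  [△JMT]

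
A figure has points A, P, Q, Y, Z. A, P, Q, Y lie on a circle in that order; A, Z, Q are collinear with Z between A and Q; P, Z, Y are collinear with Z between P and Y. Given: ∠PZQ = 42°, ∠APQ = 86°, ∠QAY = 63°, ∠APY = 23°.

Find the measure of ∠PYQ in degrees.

∠PYQ = 19°

1. ∠AZY = 42°  [vertical angles at Z]
2. ∠AYQ = 94°  [cyclic APQY, opposite ∠P+∠Y]
3. ∠AQY = 23°  [△AQY]
4. ∠QZY = 138°  [linear pair at Z on AQ]
5. ∠PYQ = 19°  [△QZY]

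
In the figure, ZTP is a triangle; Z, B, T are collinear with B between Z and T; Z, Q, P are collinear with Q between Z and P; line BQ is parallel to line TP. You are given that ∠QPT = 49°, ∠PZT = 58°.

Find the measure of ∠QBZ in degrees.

1. ∠TPZ = 49°  [Q on ray PZ]
2. ∠PTZ = 73°  [△ZTP]
3. ∠QBZ = 73°  [BQ∥TP, corresponding at B]

∠QBZ = 73°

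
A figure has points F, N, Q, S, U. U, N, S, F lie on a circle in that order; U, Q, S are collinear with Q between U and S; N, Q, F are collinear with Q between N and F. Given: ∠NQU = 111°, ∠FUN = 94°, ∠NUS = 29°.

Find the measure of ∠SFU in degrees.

1. ∠FQS = 111°  [vertical angles at Q]
2. ∠FNU = 40°  [△UQN]
3. ∠NFU = 46°  [△UNF]
4. ∠NFS = 29°  [same arc NS]
5. ∠FQU = 69°  [linear pair at Q on US]
6. ∠FSU = 40°  [△SQF]
7. ∠FUS = 65°  [△UQF]
8. ∠SFU = 75°  [△USF]

∠SFU = 75°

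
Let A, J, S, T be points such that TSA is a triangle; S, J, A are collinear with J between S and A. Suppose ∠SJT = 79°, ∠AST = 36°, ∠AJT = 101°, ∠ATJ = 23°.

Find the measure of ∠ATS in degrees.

1. ∠JAT = 56°  [△TJA]
2. ∠SAT = 56°  [J on ray AS]
3. ∠ATS = 88°  [△TSA]

∠ATS = 88°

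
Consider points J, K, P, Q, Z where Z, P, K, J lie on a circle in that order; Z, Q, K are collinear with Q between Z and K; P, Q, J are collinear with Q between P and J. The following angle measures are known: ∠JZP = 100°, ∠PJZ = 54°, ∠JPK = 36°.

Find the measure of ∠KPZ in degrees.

1. ∠JPZ = 26°  [△ZPJ]
2. ∠JZK = 36°  [same arc KJ]
3. ∠JKZ = 26°  [same arc ZJ]
4. ∠KJZ = 118°  [△ZKJ]
5. ∠KPZ = 62°  [cyclic ZPKJ, opposite ∠P+∠J]

∠KPZ = 62°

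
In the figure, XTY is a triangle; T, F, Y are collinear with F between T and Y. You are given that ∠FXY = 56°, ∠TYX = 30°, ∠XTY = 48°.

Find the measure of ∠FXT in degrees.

∠FXT = 46°

1. ∠FYX = 30°  [F on ray YT]
2. ∠FTX = 48°  [F on ray TY]
3. ∠XFY = 94°  [△XFY]
4. ∠TFX = 86°  [linear pair at F on TY]
5. ∠FXT = 46°  [△XTF]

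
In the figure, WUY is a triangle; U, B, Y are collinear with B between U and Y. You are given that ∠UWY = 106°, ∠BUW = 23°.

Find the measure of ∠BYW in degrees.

1. ∠WUY = 23°  [B on ray UY]
2. ∠UYW = 51°  [△WUY]
3. ∠BYW = 51°  [B on ray YU]

∠BYW = 51°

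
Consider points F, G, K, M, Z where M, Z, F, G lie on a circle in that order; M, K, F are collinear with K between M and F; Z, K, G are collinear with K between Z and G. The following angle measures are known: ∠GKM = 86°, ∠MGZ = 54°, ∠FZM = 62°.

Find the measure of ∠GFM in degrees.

1. ∠FMG = 40°  [△MKG]
2. ∠FGM = 118°  [cyclic MZFG, opposite ∠Z+∠G]
3. ∠GFM = 22°  [△MFG]

∠GFM = 22°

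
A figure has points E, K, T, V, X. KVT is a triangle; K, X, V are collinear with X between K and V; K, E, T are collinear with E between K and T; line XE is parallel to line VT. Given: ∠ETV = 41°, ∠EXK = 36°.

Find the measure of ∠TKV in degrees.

1. ∠KTV = 41°  [E on ray TK]
2. ∠KVT = 36°  [XE∥VT, corresponding at X]
3. ∠TKV = 103°  [△KVT]

∠TKV = 103°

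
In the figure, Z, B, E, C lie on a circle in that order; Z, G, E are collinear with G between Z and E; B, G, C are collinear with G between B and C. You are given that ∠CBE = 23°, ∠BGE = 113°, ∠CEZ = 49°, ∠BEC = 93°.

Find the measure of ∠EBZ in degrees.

1. ∠BCE = 64°  [△BEC]
2. ∠BEZ = 44°  [△BGE]
3. ∠BZE = 64°  [same arc BE]
4. ∠EBZ = 72°  [△ZBE]

∠EBZ = 72°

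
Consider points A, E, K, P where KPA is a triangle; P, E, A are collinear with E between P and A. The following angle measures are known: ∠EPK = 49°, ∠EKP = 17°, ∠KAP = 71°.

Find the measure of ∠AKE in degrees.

∠AKE = 43°

1. ∠KEP = 114°  [△KPE]
2. ∠EAK = 71°  [E on ray AP]
3. ∠AEK = 66°  [linear pair at E on PA]
4. ∠AKE = 43°  [△KEA]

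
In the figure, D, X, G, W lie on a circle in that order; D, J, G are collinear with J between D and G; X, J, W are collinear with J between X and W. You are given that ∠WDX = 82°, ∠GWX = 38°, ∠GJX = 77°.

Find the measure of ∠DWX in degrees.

∠DWX = 59°

1. ∠WGX = 98°  [cyclic DXGW, opposite ∠D+∠G]
2. ∠GXW = 44°  [△XGW]
3. ∠DJW = 77°  [vertical angles at J]
4. ∠GDW = 44°  [same arc GW]
5. ∠DWX = 59°  [△DJW]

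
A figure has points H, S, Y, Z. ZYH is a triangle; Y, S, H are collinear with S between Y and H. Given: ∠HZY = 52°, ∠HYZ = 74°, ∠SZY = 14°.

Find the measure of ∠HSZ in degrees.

1. ∠SYZ = 74°  [S on ray YH]
2. ∠YSZ = 92°  [△ZYS]
3. ∠HSZ = 88°  [linear pair at S on YH]

∠HSZ = 88°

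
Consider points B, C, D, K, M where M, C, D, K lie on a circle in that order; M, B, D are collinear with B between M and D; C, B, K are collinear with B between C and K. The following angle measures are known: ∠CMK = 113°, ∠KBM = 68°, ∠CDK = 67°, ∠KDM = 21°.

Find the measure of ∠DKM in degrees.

1. ∠KCM = 21°  [same arc MK]
2. ∠CKM = 46°  [△MCK]
3. ∠DMK = 66°  [△MBK]
4. ∠DKM = 93°  [△MDK]

∠DKM = 93°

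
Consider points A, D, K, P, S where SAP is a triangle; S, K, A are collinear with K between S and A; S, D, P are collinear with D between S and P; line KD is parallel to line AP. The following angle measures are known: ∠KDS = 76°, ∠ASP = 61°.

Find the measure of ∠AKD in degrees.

∠AKD = 137°

1. ∠APS = 76°  [KD∥AP, corresponding at D]
2. ∠PAS = 43°  [△SAP]
3. ∠DKS = 43°  [KD∥AP, corresponding at K]
4. ∠AKD = 137°  [linear pair at K on SA]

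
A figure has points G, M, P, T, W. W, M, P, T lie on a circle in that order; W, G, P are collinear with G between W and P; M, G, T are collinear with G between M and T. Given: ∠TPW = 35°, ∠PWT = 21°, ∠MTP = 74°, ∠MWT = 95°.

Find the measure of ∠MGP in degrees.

1. ∠TMW = 35°  [same arc WT]
2. ∠MWP = 74°  [same arc MP]
3. ∠MGW = 71°  [△WGM]
4. ∠MGP = 109°  [linear pair at G on WP]

∠MGP = 109°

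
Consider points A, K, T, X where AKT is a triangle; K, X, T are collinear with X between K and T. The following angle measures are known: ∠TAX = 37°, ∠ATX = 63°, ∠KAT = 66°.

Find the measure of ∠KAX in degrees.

1. ∠AXT = 80°  [△AXT]
2. ∠ATK = 63°  [X on ray TK]
3. ∠AKT = 51°  [△AKT]
4. ∠AXK = 100°  [linear pair at X on KT]
5. ∠AKX = 51°  [X on ray KT]
6. ∠KAX = 29°  [△AKX]

∠KAX = 29°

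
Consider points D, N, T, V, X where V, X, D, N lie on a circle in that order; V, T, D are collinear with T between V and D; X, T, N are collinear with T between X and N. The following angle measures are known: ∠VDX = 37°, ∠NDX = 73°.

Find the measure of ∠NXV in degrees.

1. ∠VNX = 37°  [same arc VX]
2. ∠NVX = 107°  [cyclic VXDN, opposite ∠V+∠D]
3. ∠NXV = 36°  [△VXN]

∠NXV = 36°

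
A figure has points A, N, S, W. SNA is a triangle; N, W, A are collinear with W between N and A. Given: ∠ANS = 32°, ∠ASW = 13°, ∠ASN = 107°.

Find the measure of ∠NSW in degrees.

1. ∠NAS = 41°  [△SNA]
2. ∠SNW = 32°  [W on ray NA]
3. ∠SAW = 41°  [W on ray AN]
4. ∠AWS = 126°  [△SWA]
5. ∠NWS = 54°  [linear pair at W on NA]
6. ∠NSW = 94°  [△SNW]

∠NSW = 94°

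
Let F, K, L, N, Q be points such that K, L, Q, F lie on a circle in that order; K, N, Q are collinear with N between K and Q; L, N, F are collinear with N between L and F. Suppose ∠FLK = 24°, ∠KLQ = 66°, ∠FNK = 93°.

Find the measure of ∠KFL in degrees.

∠KFL = 45°

1. ∠FQK = 24°  [same arc KF]
2. ∠KFQ = 114°  [cyclic KLQF, opposite ∠L+∠F]
3. ∠FKQ = 42°  [△KQF]
4. ∠KFL = 45°  [△KNF]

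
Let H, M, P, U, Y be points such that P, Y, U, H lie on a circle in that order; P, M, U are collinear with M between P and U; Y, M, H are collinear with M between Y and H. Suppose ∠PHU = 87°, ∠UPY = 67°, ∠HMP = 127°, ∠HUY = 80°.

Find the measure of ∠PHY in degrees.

∠PHY = 20°

1. ∠PYU = 93°  [cyclic PYUH, opposite ∠Y+∠H]
2. ∠PUY = 20°  [△PYU]
3. ∠PHY = 20°  [same arc PY]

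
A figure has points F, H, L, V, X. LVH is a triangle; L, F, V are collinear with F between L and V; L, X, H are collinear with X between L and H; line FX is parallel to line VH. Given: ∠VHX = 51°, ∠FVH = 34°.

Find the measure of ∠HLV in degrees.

1. ∠LHV = 51°  [X on ray HL]
2. ∠HVL = 34°  [F on ray VL]
3. ∠HLV = 95°  [△LVH]

∠HLV = 95°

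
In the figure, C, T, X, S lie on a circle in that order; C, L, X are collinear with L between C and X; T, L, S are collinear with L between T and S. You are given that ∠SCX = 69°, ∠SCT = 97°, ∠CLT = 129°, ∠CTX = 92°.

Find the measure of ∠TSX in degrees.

1. ∠STX = 69°  [same arc XS]
2. ∠SXT = 83°  [cyclic CTXS, opposite ∠C+∠X]
3. ∠TSX = 28°  [△TXS]

∠TSX = 28°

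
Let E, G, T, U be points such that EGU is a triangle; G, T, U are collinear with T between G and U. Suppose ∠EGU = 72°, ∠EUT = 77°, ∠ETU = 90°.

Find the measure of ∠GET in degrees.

1. ∠EGT = 72°  [T on ray GU]
2. ∠ETG = 90°  [linear pair at T on GU]
3. ∠GET = 18°  [△EGT]

∠GET = 18°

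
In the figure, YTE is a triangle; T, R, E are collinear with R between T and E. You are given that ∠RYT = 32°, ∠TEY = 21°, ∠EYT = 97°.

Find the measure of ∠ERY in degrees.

∠ERY = 94°

1. ∠ETY = 62°  [△YTE]
2. ∠RTY = 62°  [R on ray TE]
3. ∠TRY = 86°  [△YTR]
4. ∠ERY = 94°  [linear pair at R on TE]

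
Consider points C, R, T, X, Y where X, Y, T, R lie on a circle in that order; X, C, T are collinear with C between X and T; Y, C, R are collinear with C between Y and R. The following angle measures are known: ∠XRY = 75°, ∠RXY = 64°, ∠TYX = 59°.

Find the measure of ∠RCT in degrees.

1. ∠XTY = 75°  [same arc XY]
2. ∠RYX = 41°  [△XYR]
3. ∠TXY = 46°  [△XYT]
4. ∠RTX = 41°  [same arc XR]
5. ∠TRY = 46°  [same arc YT]
6. ∠RCT = 93°  [△TCR]

∠RCT = 93°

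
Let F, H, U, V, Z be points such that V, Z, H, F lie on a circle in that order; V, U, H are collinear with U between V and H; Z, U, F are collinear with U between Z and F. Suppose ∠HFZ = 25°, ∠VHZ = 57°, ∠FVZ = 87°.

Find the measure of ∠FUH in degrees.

∠FUH = 119°

1. ∠HVZ = 25°  [same arc ZH]
2. ∠VFZ = 57°  [same arc VZ]
3. ∠FZV = 36°  [△VZF]
4. ∠VUZ = 119°  [△VUZ]
5. ∠FUH = 119°  [vertical angles at U]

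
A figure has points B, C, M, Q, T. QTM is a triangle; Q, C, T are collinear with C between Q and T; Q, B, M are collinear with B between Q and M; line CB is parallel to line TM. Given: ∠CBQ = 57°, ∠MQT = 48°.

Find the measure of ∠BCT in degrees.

∠BCT = 105°

1. ∠QMT = 57°  [CB∥TM, corresponding at B]
2. ∠MTQ = 75°  [△QTM]
3. ∠BCQ = 75°  [CB∥TM, corresponding at C]
4. ∠BCT = 105°  [linear pair at C on QT]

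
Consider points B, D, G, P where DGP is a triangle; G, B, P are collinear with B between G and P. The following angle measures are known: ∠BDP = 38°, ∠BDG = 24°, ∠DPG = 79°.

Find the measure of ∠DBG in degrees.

∠DBG = 117°

1. ∠BPD = 79°  [B on ray PG]
2. ∠DBP = 63°  [△DBP]
3. ∠DBG = 117°  [linear pair at B on GP]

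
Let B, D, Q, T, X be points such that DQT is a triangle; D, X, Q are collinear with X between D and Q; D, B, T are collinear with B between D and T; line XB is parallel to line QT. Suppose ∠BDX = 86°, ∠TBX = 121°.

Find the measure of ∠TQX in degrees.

1. ∠DBX = 59°  [linear pair at B on DT]
2. ∠BXD = 35°  [△DXB]
3. ∠BXQ = 145°  [linear pair at X on DQ]
4. ∠TQX = 35°  [XB∥QT, co-interior at Q–X]

∠TQX = 35°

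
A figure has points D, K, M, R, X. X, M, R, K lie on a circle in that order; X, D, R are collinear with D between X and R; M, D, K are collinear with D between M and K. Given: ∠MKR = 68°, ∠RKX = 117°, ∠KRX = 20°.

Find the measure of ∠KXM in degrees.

∠KXM = 111°

1. ∠KDR = 92°  [△RDK]
2. ∠KXR = 43°  [△XRK]
3. ∠KMX = 20°  [same arc XK]
4. ∠KDX = 88°  [linear pair at D on XR]
5. ∠MKX = 49°  [△XDK]
6. ∠KXM = 111°  [△XMK]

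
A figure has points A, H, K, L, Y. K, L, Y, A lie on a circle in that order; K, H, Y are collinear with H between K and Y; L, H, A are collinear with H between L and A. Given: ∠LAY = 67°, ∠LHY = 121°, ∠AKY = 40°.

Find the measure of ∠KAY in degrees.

∠KAY = 86°

1. ∠LKY = 67°  [same arc LY]
2. ∠KHL = 59°  [linear pair at H on KY]
3. ∠ALK = 54°  [△KHL]
4. ∠AYK = 54°  [same arc KA]
5. ∠KAY = 86°  [△KYA]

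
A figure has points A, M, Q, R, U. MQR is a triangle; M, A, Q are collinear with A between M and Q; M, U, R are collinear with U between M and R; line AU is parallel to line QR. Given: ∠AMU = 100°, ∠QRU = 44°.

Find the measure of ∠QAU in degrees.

∠QAU = 144°

1. ∠QMR = 100°  [A on MQ, U on MR]
2. ∠MRQ = 44°  [U on ray RM]
3. ∠MQR = 36°  [△MQR]
4. ∠MAU = 36°  [AU∥QR, corresponding at A]
5. ∠QAU = 144°  [linear pair at A on MQ]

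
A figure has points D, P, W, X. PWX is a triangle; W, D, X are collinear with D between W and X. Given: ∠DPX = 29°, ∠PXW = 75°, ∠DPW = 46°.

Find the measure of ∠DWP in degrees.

1. ∠DXP = 75°  [D on ray XW]
2. ∠PDX = 76°  [△PDX]
3. ∠PDW = 104°  [linear pair at D on WX]
4. ∠DWP = 30°  [△PWD]

∠DWP = 30°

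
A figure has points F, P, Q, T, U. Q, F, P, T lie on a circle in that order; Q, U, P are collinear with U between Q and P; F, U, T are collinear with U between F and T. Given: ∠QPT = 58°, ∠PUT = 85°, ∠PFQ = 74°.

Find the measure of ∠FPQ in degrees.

∠FPQ = 69°

1. ∠QFT = 58°  [same arc QT]
2. ∠FUQ = 85°  [vertical angles at U]
3. ∠FQP = 37°  [△QUF]
4. ∠FPQ = 69°  [△QFP]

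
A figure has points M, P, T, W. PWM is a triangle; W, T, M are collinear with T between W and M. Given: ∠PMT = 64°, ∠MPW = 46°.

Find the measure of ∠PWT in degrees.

∠PWT = 70°

1. ∠PMW = 64°  [T on ray MW]
2. ∠MWP = 70°  [△PWM]
3. ∠PWT = 70°  [T on ray WM]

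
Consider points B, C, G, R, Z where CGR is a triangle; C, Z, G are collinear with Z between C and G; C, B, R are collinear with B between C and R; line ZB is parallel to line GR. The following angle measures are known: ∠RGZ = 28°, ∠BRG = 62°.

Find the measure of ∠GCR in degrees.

∠GCR = 90°

1. ∠CGR = 28°  [Z on ray GC]
2. ∠CRG = 62°  [B on ray RC]
3. ∠GCR = 90°  [△CGR]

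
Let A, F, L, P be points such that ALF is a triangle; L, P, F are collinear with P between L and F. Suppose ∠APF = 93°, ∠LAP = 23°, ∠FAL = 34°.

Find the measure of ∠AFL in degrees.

1. ∠APL = 87°  [linear pair at P on LF]
2. ∠ALP = 70°  [△ALP]
3. ∠ALF = 70°  [P on ray LF]
4. ∠AFL = 76°  [△ALF]

∠AFL = 76°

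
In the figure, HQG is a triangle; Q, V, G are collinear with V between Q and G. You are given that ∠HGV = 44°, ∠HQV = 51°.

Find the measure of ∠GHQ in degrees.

∠GHQ = 85°

1. ∠HGQ = 44°  [V on ray GQ]
2. ∠GQH = 51°  [V on ray QG]
3. ∠GHQ = 85°  [△HQG]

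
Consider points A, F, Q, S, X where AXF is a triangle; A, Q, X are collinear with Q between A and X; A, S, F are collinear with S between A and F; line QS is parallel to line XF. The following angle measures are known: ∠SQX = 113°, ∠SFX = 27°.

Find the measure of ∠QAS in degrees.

1. ∠AQS = 67°  [linear pair at Q on AX]
2. ∠AFX = 27°  [S on ray FA]
3. ∠AXF = 67°  [QS∥XF, corresponding at Q]
4. ∠FAX = 86°  [△AXF]
5. ∠QAS = 86°  [Q on AX, S on AF]

∠QAS = 86°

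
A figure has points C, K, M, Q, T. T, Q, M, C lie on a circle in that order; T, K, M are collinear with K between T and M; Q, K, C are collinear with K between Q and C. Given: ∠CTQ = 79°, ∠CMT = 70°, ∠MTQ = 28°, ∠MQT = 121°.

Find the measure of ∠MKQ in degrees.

1. ∠CMQ = 101°  [cyclic TQMC, opposite ∠T+∠M]
2. ∠MCQ = 28°  [same arc QM]
3. ∠QMT = 31°  [△TQM]
4. ∠CQM = 51°  [△QMC]
5. ∠MKQ = 98°  [△QKM]

∠MKQ = 98°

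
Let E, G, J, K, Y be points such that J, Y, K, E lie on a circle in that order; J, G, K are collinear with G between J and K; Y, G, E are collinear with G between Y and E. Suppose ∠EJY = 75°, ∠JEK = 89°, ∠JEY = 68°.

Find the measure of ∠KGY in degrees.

1. ∠EYJ = 37°  [△JYE]
2. ∠JYK = 91°  [cyclic JYKE, opposite ∠Y+∠E]
3. ∠JKY = 68°  [same arc JY]
4. ∠KJY = 21°  [△JYK]
5. ∠JGY = 122°  [△JGY]
6. ∠KGY = 58°  [linear pair at G on JK]

∠KGY = 58°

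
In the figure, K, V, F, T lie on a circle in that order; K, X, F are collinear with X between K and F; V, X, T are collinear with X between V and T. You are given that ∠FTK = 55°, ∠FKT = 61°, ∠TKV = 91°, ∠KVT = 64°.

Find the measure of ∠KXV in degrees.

∠KXV = 86°

1. ∠FVT = 61°  [same arc FT]
2. ∠TFV = 89°  [cyclic KVFT, opposite ∠K+∠F]
3. ∠FTV = 30°  [△VFT]
4. ∠FKV = 30°  [same arc VF]
5. ∠KXV = 86°  [△KXV]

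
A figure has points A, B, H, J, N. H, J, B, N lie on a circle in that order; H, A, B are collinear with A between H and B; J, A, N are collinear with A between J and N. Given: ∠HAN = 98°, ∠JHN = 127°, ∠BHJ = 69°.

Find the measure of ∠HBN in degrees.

∠HBN = 29°

1. ∠BAN = 82°  [linear pair at A on HB]
2. ∠BNJ = 69°  [same arc JB]
3. ∠HBN = 29°  [△BAN]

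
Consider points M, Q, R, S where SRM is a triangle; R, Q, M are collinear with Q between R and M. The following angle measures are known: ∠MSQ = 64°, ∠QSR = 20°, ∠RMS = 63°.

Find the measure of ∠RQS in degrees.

∠RQS = 127°

1. ∠QMS = 63°  [Q on ray MR]
2. ∠MQS = 53°  [△SQM]
3. ∠RQS = 127°  [linear pair at Q on RM]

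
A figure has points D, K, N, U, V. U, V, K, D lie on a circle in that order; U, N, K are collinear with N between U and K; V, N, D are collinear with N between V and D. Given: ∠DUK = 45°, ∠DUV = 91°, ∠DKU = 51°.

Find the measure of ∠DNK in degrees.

1. ∠DVK = 45°  [same arc KD]
2. ∠DKV = 89°  [cyclic UVKD, opposite ∠U+∠K]
3. ∠KDV = 46°  [△VKD]
4. ∠DNK = 83°  [△KND]

∠DNK = 83°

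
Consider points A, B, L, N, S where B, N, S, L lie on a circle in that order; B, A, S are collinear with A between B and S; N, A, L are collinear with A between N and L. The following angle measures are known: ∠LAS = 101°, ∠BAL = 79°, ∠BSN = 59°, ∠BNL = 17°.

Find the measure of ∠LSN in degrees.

1. ∠BLN = 59°  [same arc BN]
2. ∠LBN = 104°  [△BNL]
3. ∠LSN = 76°  [cyclic BNSL, opposite ∠B+∠S]

∠LSN = 76°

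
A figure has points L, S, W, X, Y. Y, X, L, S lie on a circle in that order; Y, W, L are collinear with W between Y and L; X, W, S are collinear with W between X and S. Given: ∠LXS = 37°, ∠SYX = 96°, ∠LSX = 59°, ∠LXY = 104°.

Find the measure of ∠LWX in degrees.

1. ∠LYX = 59°  [same arc XL]
2. ∠XLY = 17°  [△YXL]
3. ∠LWX = 126°  [△XWL]

∠LWX = 126°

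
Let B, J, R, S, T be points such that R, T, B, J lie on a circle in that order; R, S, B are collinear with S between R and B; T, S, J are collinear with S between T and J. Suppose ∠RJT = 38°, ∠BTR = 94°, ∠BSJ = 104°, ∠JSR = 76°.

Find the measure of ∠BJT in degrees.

1. ∠RBT = 38°  [same arc RT]
2. ∠BRT = 48°  [△RTB]
3. ∠BJT = 48°  [same arc TB]

∠BJT = 48°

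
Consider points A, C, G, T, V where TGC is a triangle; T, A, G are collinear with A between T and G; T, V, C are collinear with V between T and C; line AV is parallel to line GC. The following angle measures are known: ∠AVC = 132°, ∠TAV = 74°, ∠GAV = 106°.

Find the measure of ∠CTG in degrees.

∠CTG = 58°

1. ∠AVT = 48°  [linear pair at V on TC]
2. ∠ATV = 58°  [△TAV]
3. ∠CTG = 58°  [A on TG, V on TC]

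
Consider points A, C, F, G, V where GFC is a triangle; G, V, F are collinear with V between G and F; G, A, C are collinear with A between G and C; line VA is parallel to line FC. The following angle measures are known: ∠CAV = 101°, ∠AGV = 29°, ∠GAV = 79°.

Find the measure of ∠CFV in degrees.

∠CFV = 72°

1. ∠AVG = 72°  [△GVA]
2. ∠AVF = 108°  [linear pair at V on GF]
3. ∠CFV = 72°  [VA∥FC, co-interior at F–V]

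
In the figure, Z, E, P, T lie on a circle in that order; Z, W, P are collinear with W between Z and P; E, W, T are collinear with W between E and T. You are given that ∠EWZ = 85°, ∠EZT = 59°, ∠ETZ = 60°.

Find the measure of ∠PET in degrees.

∠PET = 25°

1. ∠EWP = 95°  [linear pair at W on ZP]
2. ∠EPZ = 60°  [same arc ZE]
3. ∠PET = 25°  [△EWP]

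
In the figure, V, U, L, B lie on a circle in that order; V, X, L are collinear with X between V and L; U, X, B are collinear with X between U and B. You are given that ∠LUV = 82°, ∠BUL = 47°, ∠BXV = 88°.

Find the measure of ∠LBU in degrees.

∠LBU = 53°

1. ∠LBV = 98°  [cyclic VULB, opposite ∠U+∠B]
2. ∠BVL = 47°  [same arc LB]
3. ∠BXL = 92°  [linear pair at X on VL]
4. ∠BLV = 35°  [△VLB]
5. ∠LBU = 53°  [△LXB]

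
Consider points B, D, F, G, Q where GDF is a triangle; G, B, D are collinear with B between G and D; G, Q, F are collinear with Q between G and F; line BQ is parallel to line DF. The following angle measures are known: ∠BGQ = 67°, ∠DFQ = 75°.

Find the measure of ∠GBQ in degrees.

∠GBQ = 38°

1. ∠DGF = 67°  [B on GD, Q on GF]
2. ∠DFG = 75°  [Q on ray FG]
3. ∠FDG = 38°  [△GDF]
4. ∠GBQ = 38°  [BQ∥DF, corresponding at B]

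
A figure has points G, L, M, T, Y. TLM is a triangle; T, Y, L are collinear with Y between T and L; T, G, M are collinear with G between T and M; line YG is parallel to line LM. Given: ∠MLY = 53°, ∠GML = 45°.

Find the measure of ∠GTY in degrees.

1. ∠MLT = 53°  [Y on ray LT]
2. ∠LMT = 45°  [G on ray MT]
3. ∠LTM = 82°  [△TLM]
4. ∠GTY = 82°  [Y on TL, G on TM]

∠GTY = 82°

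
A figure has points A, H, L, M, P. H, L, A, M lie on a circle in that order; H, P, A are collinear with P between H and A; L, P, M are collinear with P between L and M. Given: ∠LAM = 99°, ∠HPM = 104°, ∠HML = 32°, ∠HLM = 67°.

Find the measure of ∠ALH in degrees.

∠ALH = 111°

1. ∠AHM = 44°  [△HPM]
2. ∠HAM = 67°  [same arc HM]
3. ∠AMH = 69°  [△HAM]
4. ∠ALH = 111°  [cyclic HLAM, opposite ∠L+∠M]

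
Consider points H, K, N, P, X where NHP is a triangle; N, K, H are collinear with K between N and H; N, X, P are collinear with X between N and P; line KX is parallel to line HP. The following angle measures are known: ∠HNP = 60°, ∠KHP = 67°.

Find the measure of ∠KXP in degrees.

∠KXP = 127°

1. ∠NHP = 67°  [K on ray HN]
2. ∠HPN = 53°  [△NHP]
3. ∠KXN = 53°  [KX∥HP, corresponding at X]
4. ∠KXP = 127°  [linear pair at X on NP]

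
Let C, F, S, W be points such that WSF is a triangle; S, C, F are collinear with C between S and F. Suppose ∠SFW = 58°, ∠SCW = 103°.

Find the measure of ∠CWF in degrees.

∠CWF = 45°

1. ∠CFW = 58°  [C on ray FS]
2. ∠FCW = 77°  [linear pair at C on SF]
3. ∠CWF = 45°  [△WCF]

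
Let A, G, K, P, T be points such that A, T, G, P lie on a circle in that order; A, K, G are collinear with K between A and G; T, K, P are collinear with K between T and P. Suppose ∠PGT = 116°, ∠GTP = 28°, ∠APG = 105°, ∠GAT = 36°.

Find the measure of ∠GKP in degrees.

∠GKP = 97°

1. ∠GPT = 36°  [△TGP]
2. ∠GAP = 28°  [same arc GP]
3. ∠AGP = 47°  [△AGP]
4. ∠GKP = 97°  [△GKP]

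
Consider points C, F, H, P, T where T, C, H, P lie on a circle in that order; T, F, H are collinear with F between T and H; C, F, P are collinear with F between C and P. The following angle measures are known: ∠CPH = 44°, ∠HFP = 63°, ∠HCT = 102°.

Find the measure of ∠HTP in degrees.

1. ∠PHT = 73°  [△HFP]
2. ∠HPT = 78°  [cyclic TCHP, opposite ∠C+∠P]
3. ∠HTP = 29°  [△THP]

∠HTP = 29°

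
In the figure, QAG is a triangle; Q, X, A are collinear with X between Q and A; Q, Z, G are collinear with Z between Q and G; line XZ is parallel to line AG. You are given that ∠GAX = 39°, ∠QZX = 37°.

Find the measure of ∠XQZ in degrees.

1. ∠GAQ = 39°  [X on ray AQ]
2. ∠AGQ = 37°  [XZ∥AG, corresponding at Z]
3. ∠AQG = 104°  [△QAG]
4. ∠XQZ = 104°  [X on QA, Z on QG]

∠XQZ = 104°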